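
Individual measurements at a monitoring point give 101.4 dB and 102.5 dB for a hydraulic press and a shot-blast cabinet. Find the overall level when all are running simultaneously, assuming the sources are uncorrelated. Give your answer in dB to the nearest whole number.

105 dB

Incoherent sources combine by intensity addition: L_total = 10·log₁₀(Σ 10^(L_i/10)).
Σ 10^(L/10) = 10^(101.4/10) + 10^(102.5/10) = 3.159e+10.
L_total = 10·log₁₀(3.159e+10) = 105.00 dB.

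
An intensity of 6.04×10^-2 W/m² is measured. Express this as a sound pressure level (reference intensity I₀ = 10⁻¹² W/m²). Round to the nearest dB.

L = 10·log₁₀(I/I₀) = 10·log₁₀(6.04×10^-2/10⁻¹²) = 10·log₁₀(6.04×10^10).
L = 10·(0.7810 + 10) = 107.81 dB.

108 dB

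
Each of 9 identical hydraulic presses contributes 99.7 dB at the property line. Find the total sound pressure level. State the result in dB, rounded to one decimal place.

109.2 dB

With 9 equal, uncorrelated contributions the intensity is 9× that of one unit, giving a rise of 10·log₁₀ 9.
L_total = 99.7 + 10·log₁₀(9) = 99.7 + 9.542 = 109.24 dB.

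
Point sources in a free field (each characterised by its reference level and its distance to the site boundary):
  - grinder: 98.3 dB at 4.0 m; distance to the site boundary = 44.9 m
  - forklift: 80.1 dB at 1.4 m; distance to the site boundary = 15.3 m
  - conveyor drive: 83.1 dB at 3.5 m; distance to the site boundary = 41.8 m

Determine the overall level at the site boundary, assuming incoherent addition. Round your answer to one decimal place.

77.5 dB

First find each source's level at the receiver (point-source: −20·log₁₀(r/r_ref)), then combine on an intensity basis.
grinder: 98.3 − 20·log₁₀(44.9/4.0) = 98.3 − 21.00 = 77.30 dB.
forklift: 80.1 − 20·log₁₀(15.3/1.4) = 80.1 − 20.77 = 59.33 dB.
conveyor drive: 83.1 − 20·log₁₀(41.8/3.5) = 83.1 − 21.54 = 61.56 dB.
Σ 10^(L/10) = 5.595e+07 → L_total = 10·log₁₀(5.595e+07) = 77.48 dB.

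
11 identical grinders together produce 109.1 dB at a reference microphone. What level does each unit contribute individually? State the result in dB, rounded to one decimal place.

98.7 dB

Dividing the total intensity by 11 lowers the level by 10·log₁₀ 11 = 10.414 dB: L₁ = 109.1 − 10.414.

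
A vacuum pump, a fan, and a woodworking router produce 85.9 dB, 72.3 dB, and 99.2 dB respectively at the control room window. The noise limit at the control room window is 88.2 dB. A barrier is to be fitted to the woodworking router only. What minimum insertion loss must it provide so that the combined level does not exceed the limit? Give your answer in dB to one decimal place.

Fixed contribution from the other sources: Σ 10^(L/10) = 10^(85.9/10) + 10^(72.3/10) = 4.060e+08 (86.09 dB).
The limit corresponds to 10^(88.2/10) = 6.607e+08; subtracting the fixed part leaves 2.547e+08 for the woodworking router, i.e. 84.06 dB.
So the woodworking router must be reduced from 99.2 to 84.06 dB: IL = 15.14 dB.

15.1 dB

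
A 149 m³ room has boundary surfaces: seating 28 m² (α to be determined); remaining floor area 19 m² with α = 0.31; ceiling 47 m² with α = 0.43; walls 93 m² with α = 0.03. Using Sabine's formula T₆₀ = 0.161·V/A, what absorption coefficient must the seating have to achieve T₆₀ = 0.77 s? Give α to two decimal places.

0.08

Required total absorption A = 0.161·149/0.77 = 31.15 m².
Absorption from the other surfaces = 19·0.31 + 47·0.43 + 93·0.03 = 28.89 m², so the seating must supply 2.26 m² over 28 m².
α = 2.26/28 = 0.081.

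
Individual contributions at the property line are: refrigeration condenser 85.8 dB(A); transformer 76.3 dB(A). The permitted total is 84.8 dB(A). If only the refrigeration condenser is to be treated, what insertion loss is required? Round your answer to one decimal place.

Everything except the refrigeration condenser sums to 10^(76.3/10) = 4.266e+07 in linear terms, 76.30 dB(A).
The limit corresponds to 10^(84.8/10) = 3.020e+08; subtracting the fixed part leaves 2.593e+08 for the refrigeration condenser, i.e. 84.14 dB(A).
So the refrigeration condenser must be reduced from 85.8 to 84.14 dB(A): IL = 1.66 dB.

1.7 dB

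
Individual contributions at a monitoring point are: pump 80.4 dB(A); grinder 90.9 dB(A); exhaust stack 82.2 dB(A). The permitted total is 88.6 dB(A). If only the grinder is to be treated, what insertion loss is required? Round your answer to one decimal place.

Everything except the grinder sums to 10^(80.4/10) + 10^(82.2/10) = 2.756e+08 in linear terms, 84.40 dB(A).
The limit corresponds to 10^(88.6/10) = 7.244e+08; subtracting the fixed part leaves 4.488e+08 for the grinder, i.e. 86.52 dB(A).
So the grinder must be reduced from 90.9 to 86.52 dB(A): IL = 4.38 dB.

4.4 dB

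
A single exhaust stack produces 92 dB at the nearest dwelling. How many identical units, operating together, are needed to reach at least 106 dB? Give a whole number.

26

The shortfall is 106 − 92 = 14.0 dB, and N units add 10·log₁₀ N, so need 10·log₁₀ N ≥ 14.0.
N ≥ 10^(14.0/10) = 25.119, so N = 26.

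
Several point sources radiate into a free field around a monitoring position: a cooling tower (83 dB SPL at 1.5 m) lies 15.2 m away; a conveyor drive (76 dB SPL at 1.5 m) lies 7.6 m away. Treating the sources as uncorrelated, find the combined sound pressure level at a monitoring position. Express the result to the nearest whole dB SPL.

Propagate each source to the receiver with L = L_ref − 20·log₁₀(r/r_ref), then add intensities.
cooling tower: 83 − 20·log₁₀(15.2/1.5) = 83 − 20.12 = 62.88 dB SPL.
conveyor drive: 76 − 20·log₁₀(7.6/1.5) = 76 − 14.09 = 61.91 dB SPL.
Σ 10^(L/10) = 3.494e+06 → L_total = 10·log₁₀(3.494e+06) = 65.43 dB SPL.

65 dB SPL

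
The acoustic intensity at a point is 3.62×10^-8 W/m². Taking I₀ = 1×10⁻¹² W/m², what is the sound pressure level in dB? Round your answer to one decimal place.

45.6 dB

I/I₀ = 3.62×10^-8/10⁻¹² = 3.62×10^4, and L = 10·log₁₀(I/I₀).
L = 10·(0.5587 + 4) = 45.59 dB.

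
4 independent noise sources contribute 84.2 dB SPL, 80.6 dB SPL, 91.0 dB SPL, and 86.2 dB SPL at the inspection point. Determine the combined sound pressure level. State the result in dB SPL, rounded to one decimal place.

93.1 dB SPL

Incoherent sources combine by intensity addition: L_total = 10·log₁₀(Σ 10^(L_i/10)).
Σ 10^(L/10) = 10^(84.2/10) + 10^(80.6/10) + 10^(91.0/10) + 10^(86.2/10) = 2.054e+09.
L_total = 10·log₁₀(2.054e+09) = 93.13 dB SPL.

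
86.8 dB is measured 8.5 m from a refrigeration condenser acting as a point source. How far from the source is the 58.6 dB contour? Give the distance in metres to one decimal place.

218.5 m

For a point source L₁ − L₂ = 20·log₁₀(r₂/r₁), so r₂ = r₁·10^((L₁−L₂)/20).
r₂ = 8.5·10^((86.8−58.6)/20) = 8.5·10^(28.2/20) = 218.48 m.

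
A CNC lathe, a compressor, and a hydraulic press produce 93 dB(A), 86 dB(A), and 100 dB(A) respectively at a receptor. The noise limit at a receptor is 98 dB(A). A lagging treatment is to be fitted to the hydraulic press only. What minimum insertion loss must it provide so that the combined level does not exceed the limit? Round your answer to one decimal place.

4.1 dB

Everything except the hydraulic press sums to 10^(93/10) + 10^(86/10) = 2.393e+09 in linear terms, 93.79 dB(A).
The limit corresponds to 10^(98/10) = 6.310e+09; subtracting the fixed part leaves 3.916e+09 for the hydraulic press, i.e. 95.93 dB(A).
Required insertion loss = 100 − 95.93 = 4.07 dB.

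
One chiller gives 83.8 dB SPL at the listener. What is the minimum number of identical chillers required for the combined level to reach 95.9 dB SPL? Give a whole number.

17

Need L₁ + 10·log₁₀ N ≥ 95.9, i.e. log₁₀ N ≥ 1.21.
N ≥ 10^(12.1/10) = 16.218, so N = 17.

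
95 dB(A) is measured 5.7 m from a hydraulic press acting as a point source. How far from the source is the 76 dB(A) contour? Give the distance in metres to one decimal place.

50.8 m

The 19.0 dB drop corresponds to a distance ratio of 10^(19.0/20) for a point source.
r₂ = 5.7·10^((95−76)/20) = 5.7·10^(19.0/20) = 50.80 m.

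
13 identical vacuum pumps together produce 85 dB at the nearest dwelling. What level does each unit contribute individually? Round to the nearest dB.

74 dB

13 equal contributions raise the level by 10·log₁₀ 13 = 11.139 dB, so each unit alone gives 85 − 11.139.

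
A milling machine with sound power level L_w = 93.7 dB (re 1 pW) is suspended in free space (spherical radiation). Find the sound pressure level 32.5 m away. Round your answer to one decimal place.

52.5 dB

Free-field spherical radiation: L_p = L_w − 10·log₁₀(4π·r²), r = 32.5 m.
4π·r² = 1.327e+04 m², 10·log₁₀ of that is 41.230 dB.
L_p = 93.7 − 41.230 = 52.47 dB.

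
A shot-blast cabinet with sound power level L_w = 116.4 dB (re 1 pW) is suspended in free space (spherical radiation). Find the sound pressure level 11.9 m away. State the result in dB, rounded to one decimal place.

The power spreads over a sphere of area 4π·r², so L_p = L_w − 10·log₁₀(4π·r²).
4π·r² = 1780 m², 10·log₁₀ of that is 32.503 dB.
L_p = 116.4 − 32.503 = 83.90 dB.

83.9 dB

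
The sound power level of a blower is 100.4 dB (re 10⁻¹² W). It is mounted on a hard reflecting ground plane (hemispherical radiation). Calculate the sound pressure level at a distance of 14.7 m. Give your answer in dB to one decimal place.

L_p = L_w − 10·log₁₀(2π·r²) with r = 14.7 m.
2π·r² = 1358 m², 10·log₁₀ of that is 31.328 dB.
L_p = 100.4 − 31.328 = 69.07 dB.

69.1 dB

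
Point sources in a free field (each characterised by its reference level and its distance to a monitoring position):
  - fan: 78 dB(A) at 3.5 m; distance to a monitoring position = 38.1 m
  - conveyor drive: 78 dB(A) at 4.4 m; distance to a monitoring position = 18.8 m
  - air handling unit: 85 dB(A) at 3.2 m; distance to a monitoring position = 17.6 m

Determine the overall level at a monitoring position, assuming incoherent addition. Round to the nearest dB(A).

72 dB(A)

First find each source's level at the receiver (point-source: −20·log₁₀(r/r_ref)), then combine on an intensity basis.
fan: 78 − 20·log₁₀(38.1/3.5) = 78 − 20.74 = 57.26 dB(A).
conveyor drive: 78 − 20·log₁₀(18.8/4.4) = 78 − 12.61 = 65.39 dB(A).
air handling unit: 85 − 20·log₁₀(17.6/3.2) = 85 − 14.81 = 70.19 dB(A).
Σ 10^(L/10) = 1.444e+07 → L_total = 10·log₁₀(1.444e+07) = 71.60 dB(A).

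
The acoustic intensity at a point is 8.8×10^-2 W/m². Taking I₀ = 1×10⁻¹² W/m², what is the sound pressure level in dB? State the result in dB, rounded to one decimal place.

109.4 dB

L = 10·log₁₀(I/I₀) = 10·log₁₀(8.8×10^-2/10⁻¹²) = 10·log₁₀(8.8×10^10).
L = 10·(0.9445 + 10) = 109.44 dB.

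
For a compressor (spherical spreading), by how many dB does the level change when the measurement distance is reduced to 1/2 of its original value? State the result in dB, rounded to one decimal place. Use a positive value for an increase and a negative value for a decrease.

+6.0 dB

Point-source spreading: ΔL = −20·log₁₀(r₂/r₁).
ΔL = −20·log₁₀(0.5) = +6.02 dB.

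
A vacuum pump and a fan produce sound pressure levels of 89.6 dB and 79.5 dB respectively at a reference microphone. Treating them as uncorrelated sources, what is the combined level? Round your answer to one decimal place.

For uncorrelated sources the intensities add, so convert each level to linear form, sum, and take 10·log₁₀ of the total.
Σ 10^(L/10) = 10^(89.6/10) + 10^(79.5/10) = 1.001e+09.
L_total = 10·log₁₀(1.001e+09) = 90.00 dB.

90.0 dB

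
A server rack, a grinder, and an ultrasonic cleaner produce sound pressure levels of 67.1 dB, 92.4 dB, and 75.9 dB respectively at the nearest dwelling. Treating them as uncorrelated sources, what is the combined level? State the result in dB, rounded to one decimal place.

92.5 dB

For uncorrelated sources the intensities add, so convert each level to linear form, sum, and take 10·log₁₀ of the total.
Σ 10^(L/10) = 10^(67.1/10) + 10^(92.4/10) + 10^(75.9/10) = 1.782e+09.
L_total = 10·log₁₀(1.782e+09) = 92.51 dB.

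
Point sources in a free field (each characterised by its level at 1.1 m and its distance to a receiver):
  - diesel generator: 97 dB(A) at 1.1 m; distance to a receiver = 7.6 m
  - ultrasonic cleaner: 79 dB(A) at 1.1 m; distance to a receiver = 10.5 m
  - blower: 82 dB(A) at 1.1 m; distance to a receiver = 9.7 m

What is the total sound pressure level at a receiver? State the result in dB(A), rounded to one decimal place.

Propagate each source to the receiver with L = L_ref − 20·log₁₀(r/r_ref), then add intensities.
diesel generator: 97 − 20·log₁₀(7.6/1.1) = 97 − 16.79 = 80.21 dB(A).
ultrasonic cleaner: 79 − 20·log₁₀(10.5/1.1) = 79 − 19.60 = 59.40 dB(A).
blower: 82 − 20·log₁₀(9.7/1.1) = 82 − 18.91 = 63.09 dB(A).
Σ 10^(L/10) = 1.079e+08 → L_total = 10·log₁₀(1.079e+08) = 80.33 dB(A).

80.3 dB(A)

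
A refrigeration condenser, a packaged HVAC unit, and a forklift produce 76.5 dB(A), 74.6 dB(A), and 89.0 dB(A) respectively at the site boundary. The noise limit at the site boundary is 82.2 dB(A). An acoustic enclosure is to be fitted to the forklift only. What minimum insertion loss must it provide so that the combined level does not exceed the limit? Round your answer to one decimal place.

The untreated sources together contribute 10^(76.5/10) + 10^(74.6/10) = 7.351e+07, i.e. 78.66 dB(A).
To meet 82.2 dB(A) overall, the treated forklift may contribute at most 10^(82.2/10) − 7.351e+07 = 9.245e+07, i.e. 79.66 dB(A).
So the forklift must be reduced from 89.0 to 79.66 dB(A): IL = 9.34 dB.

9.3 dB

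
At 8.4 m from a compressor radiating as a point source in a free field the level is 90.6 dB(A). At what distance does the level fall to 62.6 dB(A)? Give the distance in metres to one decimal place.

211.0 m

For a point source L₁ − L₂ = 20·log₁₀(r₂/r₁), so r₂ = r₁·10^((L₁−L₂)/20).
r₂ = 8.4·10^((90.6−62.6)/20) = 8.4·10^(28.0/20) = 211.00 m.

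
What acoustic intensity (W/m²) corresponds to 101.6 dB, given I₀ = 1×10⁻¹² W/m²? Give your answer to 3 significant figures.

0.0145 W/m²

L = 10·log₁₀(I/I₀) ⇒ I = I₀·10^(L/10) = 10⁻¹² × 10^10.16.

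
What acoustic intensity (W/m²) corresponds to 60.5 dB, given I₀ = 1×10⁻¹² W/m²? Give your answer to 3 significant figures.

I = I₀·10^(L/10) = 10⁻¹² × 10^(60.5/10) = 10^(-5.950).

1.12e-06 W/m²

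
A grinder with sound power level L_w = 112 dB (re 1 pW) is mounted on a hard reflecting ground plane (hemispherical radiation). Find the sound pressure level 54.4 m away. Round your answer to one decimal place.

69.3 dB

L_p = L_w − 10·log₁₀(2π·r²) with r = 54.4 m.
2π·r² = 1.859e+04 m², 10·log₁₀ of that is 42.694 dB.
L_p = 112 − 42.694 = 69.31 dB.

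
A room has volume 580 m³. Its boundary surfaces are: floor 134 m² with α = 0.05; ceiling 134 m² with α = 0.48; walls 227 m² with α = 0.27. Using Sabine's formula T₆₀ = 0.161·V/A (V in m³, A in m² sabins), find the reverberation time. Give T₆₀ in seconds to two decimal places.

Summing Sᵢαᵢ: 134·0.05 + 134·0.48 + 227·0.27 = 132.31 m².
T₆₀ = 0.161 × 580 / 132.31 = 0.706 s.

0.71 s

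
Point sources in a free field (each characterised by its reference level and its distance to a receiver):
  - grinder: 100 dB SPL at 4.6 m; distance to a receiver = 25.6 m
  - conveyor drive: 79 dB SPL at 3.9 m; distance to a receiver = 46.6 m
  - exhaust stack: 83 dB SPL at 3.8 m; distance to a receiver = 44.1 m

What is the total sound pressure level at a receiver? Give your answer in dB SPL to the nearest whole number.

85 dB SPL

Apply inverse-square spreading to bring every level to the receiver, then sum 10^(L/10).
grinder: 100 − 20·log₁₀(25.6/4.6) = 100 − 14.91 = 85.09 dB SPL.
conveyor drive: 79 − 20·log₁₀(46.6/3.9) = 79 − 21.55 = 57.45 dB SPL.
exhaust stack: 83 − 20·log₁₀(44.1/3.8) = 83 − 21.29 = 61.71 dB SPL.
Σ 10^(L/10) = 3.249e+08 → L_total = 10·log₁₀(3.249e+08) = 85.12 dB SPL.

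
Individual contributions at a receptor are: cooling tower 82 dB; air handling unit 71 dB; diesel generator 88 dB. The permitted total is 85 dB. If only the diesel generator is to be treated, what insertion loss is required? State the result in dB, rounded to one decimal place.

Fixed contribution from the other sources: Σ 10^(L/10) = 10^(82/10) + 10^(71/10) = 1.711e+08 (82.33 dB).
To meet 85 dB overall, the treated diesel generator may contribute at most 10^(85/10) − 1.711e+08 = 1.451e+08, i.e. 81.62 dB.
So the diesel generator must be reduced from 88 to 81.62 dB: IL = 6.38 dB.

6.4 dB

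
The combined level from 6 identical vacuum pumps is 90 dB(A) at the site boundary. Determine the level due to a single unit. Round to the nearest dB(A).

Dividing the total intensity by 6 lowers the level by 10·log₁₀ 6 = 7.782 dB: L₁ = 90 − 7.782.

82 dB(A)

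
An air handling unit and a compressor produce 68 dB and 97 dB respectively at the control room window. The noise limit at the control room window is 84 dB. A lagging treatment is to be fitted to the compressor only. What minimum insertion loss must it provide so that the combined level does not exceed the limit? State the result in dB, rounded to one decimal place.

The untreated sources together contribute 10^(68/10) = 6.310e+06, i.e. 68.00 dB.
To meet 84 dB overall, the treated compressor may contribute at most 10^(84/10) − 6.310e+06 = 2.449e+08, i.e. 83.89 dB.
Required insertion loss = 97 − 83.89 = 13.11 dB.

13.1 dB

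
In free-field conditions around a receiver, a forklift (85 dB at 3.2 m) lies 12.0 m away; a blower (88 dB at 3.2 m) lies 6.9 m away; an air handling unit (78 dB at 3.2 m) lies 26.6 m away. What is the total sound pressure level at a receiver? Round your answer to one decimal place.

First find each source's level at the receiver (point-source: −20·log₁₀(r/r_ref)), then combine on an intensity basis.
forklift: 85 − 20·log₁₀(12.0/3.2) = 85 − 11.48 = 73.52 dB.
blower: 88 − 20·log₁₀(6.9/3.2) = 88 − 6.67 = 81.33 dB.
air handling unit: 78 − 20·log₁₀(26.6/3.2) = 78 − 18.39 = 59.61 dB.
Σ 10^(L/10) = 1.591e+08 → L_total = 10·log₁₀(1.591e+08) = 82.02 dB.

82.0 dB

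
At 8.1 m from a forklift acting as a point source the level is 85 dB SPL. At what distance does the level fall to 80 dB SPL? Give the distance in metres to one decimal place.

14.4 m

For a point source L₁ − L₂ = 20·log₁₀(r₂/r₁), so r₂ = r₁·10^((L₁−L₂)/20).
r₂ = 8.1·10^((85−80)/20) = 8.1·10^(5.0/20) = 14.40 m.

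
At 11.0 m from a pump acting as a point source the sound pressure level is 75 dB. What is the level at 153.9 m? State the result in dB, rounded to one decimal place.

52.1 dB

For a point source, L₂ = L₁ − 20·log₁₀(r₂/r₁).
L₂ = 75 − 20·log₁₀(153.9/11.0) = 75 − 22.917 = 52.08 dB.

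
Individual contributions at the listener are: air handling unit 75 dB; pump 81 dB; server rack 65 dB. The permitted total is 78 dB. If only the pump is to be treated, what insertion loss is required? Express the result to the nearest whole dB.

Fixed contribution from the other sources: Σ 10^(L/10) = 10^(75/10) + 10^(65/10) = 3.479e+07 (75.41 dB).
To meet 78 dB overall, the treated pump may contribute at most 10^(78/10) − 3.479e+07 = 2.831e+07, i.e. 74.52 dB.
So the pump must be reduced from 81 to 74.52 dB: IL = 6.48 dB.

6 dB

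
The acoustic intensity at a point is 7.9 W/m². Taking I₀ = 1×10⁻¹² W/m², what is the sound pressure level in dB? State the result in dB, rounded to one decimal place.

Dividing by I₀ shifts the exponent by 12: I/I₀ = 7.9×10^12.
L = 10·(0.8976 + 12) = 128.98 dB.

129.0 dB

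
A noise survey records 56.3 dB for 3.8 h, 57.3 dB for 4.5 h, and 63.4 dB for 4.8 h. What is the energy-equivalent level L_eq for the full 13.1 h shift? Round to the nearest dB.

Weight each interval's intensity by its duration and average over T = 13.1 h:
Σ tᵢ·10^(Lᵢ/10) = 3.8·10^(56.3/10) + 4.5·10^(57.3/10) + 4.8·10^(63.4/10) = 1.454e+07.
L_eq = 10·log₁₀(1.454e+07/13.1) = 60.45 dB.

60 dB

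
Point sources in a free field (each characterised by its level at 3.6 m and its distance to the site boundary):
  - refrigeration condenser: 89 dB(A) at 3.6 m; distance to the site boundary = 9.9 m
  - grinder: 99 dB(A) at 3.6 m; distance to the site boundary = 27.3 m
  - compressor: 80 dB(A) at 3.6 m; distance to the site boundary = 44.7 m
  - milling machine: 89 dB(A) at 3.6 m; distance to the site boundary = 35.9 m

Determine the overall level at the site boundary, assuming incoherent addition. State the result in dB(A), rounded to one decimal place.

84.0 dB(A)

Apply inverse-square spreading to bring every level to the receiver, then sum 10^(L/10).
refrigeration condenser: 89 − 20·log₁₀(9.9/3.6) = 89 − 8.79 = 80.21 dB(A).
grinder: 99 − 20·log₁₀(27.3/3.6) = 99 − 17.60 = 81.40 dB(A).
compressor: 80 − 20·log₁₀(44.7/3.6) = 80 − 21.88 = 58.12 dB(A).
milling machine: 89 − 20·log₁₀(35.9/3.6) = 89 − 19.98 = 69.02 dB(A).
Σ 10^(L/10) = 2.518e+08 → L_total = 10·log₁₀(2.518e+08) = 84.01 dB(A).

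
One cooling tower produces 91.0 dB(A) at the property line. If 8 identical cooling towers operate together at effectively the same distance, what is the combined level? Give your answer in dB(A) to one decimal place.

100.0 dB(A)

With 8 equal, uncorrelated contributions the intensity is 8× that of one unit, giving a rise of 10·log₁₀ 8.
L_total = 91.0 + 10·log₁₀(8) = 91.0 + 9.031 = 100.03 dB(A).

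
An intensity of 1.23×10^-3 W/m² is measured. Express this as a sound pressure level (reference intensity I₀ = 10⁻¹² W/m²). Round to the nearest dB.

I/I₀ = 1.23×10^-3/10⁻¹² = 1.23×10^9, and L = 10·log₁₀(I/I₀).
L = 10·(0.0899 + 9) = 90.90 dB.

91 dB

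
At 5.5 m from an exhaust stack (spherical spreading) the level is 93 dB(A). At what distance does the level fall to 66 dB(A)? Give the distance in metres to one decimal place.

123.1 m

The 27.0 dB drop corresponds to a distance ratio of 10^(27.0/20) for a point source.
r₂ = 5.5·10^((93−66)/20) = 5.5·10^(27.0/20) = 123.13 m.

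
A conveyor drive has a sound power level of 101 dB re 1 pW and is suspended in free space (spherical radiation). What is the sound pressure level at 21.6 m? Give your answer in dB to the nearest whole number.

The power spreads over a sphere of area 4π·r², so L_p = L_w − 10·log₁₀(4π·r²).
4π·r² = 5863 m², 10·log₁₀ of that is 37.681 dB.
L_p = 101 − 37.681 = 63.32 dB.

63 dB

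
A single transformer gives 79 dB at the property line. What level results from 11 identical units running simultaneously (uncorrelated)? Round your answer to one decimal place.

89.4 dB

With 11 equal, uncorrelated contributions the intensity is 11× that of one unit, giving a rise of 10·log₁₀ 11.
L_total = 79 + 10·log₁₀(11) = 79 + 10.414 = 89.41 dB.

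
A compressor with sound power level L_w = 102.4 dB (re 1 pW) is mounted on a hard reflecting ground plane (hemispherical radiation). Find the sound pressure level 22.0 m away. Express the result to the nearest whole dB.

The power spreads over a hemisphere of area 2π·r², so L_p = L_w − 10·log₁₀(2π·r²).
2π·r² = 3041 m², 10·log₁₀ of that is 34.830 dB.
L_p = 102.4 − 34.830 = 67.57 dB.

68 dB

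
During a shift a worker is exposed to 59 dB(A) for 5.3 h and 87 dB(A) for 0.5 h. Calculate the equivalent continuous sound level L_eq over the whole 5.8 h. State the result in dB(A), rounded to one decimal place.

Weight each interval's intensity by its duration and average over T = 5.8 h:
Σ tᵢ·10^(Lᵢ/10) = 5.3·10^(59/10) + 0.5·10^(87/10) = 2.548e+08.
L_eq = 10·log₁₀(2.548e+08/5.8) = 76.43 dB(A).

76.4 dB(A)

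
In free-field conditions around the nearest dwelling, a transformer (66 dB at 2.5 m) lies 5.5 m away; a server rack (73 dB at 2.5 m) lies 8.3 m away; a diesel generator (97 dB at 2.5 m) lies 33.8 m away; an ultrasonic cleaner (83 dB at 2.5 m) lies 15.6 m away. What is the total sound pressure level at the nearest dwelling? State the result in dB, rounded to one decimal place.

75.5 dB

First find each source's level at the receiver (point-source: −20·log₁₀(r/r_ref)), then combine on an intensity basis.
transformer: 66 − 20·log₁₀(5.5/2.5) = 66 − 6.85 = 59.15 dB.
server rack: 73 − 20·log₁₀(8.3/2.5) = 73 − 10.42 = 62.58 dB.
diesel generator: 97 − 20·log₁₀(33.8/2.5) = 97 − 22.62 = 74.38 dB.
ultrasonic cleaner: 83 − 20·log₁₀(15.6/2.5) = 83 − 15.90 = 67.10 dB.
Σ 10^(L/10) = 3.518e+07 → L_total = 10·log₁₀(3.518e+07) = 75.46 dB.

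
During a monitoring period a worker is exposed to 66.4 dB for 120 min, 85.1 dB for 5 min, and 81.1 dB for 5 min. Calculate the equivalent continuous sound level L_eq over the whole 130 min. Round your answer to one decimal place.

L_eq = 10·log₁₀[(1/T)·Σ tᵢ·10^(Lᵢ/10)] with T = 130 min.
Σ tᵢ·10^(Lᵢ/10) = 120·10^(66.4/10) + 5·10^(85.1/10) + 5·10^(81.1/10) = 2.786e+09.
L_eq = 10·log₁₀(2.786e+09/130) = 73.31 dB.

73.3 dB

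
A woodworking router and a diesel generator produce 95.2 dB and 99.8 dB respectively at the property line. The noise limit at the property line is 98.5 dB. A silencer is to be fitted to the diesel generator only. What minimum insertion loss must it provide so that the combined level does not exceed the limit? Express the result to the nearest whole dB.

Everything except the diesel generator sums to 10^(95.2/10) = 3.311e+09 in linear terms, 95.20 dB.
To meet 98.5 dB overall, the treated diesel generator may contribute at most 10^(98.5/10) − 3.311e+09 = 3.768e+09, i.e. 95.76 dB.
So the diesel generator must be reduced from 99.8 to 95.76 dB: IL = 4.04 dB.

4 dB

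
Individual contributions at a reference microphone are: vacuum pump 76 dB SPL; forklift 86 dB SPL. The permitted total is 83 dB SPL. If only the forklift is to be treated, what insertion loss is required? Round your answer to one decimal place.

Everything except the forklift sums to 10^(76/10) = 3.981e+07 in linear terms, 76.00 dB SPL.
The limit corresponds to 10^(83/10) = 1.995e+08; subtracting the fixed part leaves 1.597e+08 for the forklift, i.e. 82.03 dB SPL.
So the forklift must be reduced from 86 to 82.03 dB SPL: IL = 3.97 dB.

4.0 dB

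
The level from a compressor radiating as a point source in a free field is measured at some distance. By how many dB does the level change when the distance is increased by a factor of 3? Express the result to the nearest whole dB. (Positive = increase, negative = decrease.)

-10 dB

With spherical spreading the level changes by −20·log₁₀(r₂/r₁).
ΔL = −20·log₁₀(3) = -9.54 dB.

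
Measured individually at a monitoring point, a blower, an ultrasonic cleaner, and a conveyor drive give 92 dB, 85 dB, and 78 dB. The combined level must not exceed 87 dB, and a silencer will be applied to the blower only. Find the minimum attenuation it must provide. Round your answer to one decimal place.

Everything except the blower sums to 10^(85/10) + 10^(78/10) = 3.793e+08 in linear terms, 85.79 dB.
To meet 87 dB overall, the treated blower may contribute at most 10^(87/10) − 3.793e+08 = 1.219e+08, i.e. 80.86 dB.
Required insertion loss = 92 − 80.86 = 11.14 dB.

11.1 dB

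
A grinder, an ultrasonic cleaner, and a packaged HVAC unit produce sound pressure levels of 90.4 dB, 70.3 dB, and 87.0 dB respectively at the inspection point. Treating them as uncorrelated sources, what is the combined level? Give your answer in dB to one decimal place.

For uncorrelated sources the intensities add, so convert each level to linear form, sum, and take 10·log₁₀ of the total.
Σ 10^(L/10) = 10^(90.4/10) + 10^(70.3/10) + 10^(87.0/10) = 1.608e+09.
L_total = 10·log₁₀(1.608e+09) = 92.06 dB.

92.1 dB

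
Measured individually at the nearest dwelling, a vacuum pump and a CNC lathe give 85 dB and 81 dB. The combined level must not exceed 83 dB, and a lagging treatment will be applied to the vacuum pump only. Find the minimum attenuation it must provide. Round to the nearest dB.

6 dB

The untreated sources together contribute 10^(81/10) = 1.259e+08, i.e. 81.00 dB.
The limit corresponds to 10^(83/10) = 1.995e+08; subtracting the fixed part leaves 7.363e+07 for the vacuum pump, i.e. 78.67 dB.
Required insertion loss = 85 − 78.67 = 6.33 dB.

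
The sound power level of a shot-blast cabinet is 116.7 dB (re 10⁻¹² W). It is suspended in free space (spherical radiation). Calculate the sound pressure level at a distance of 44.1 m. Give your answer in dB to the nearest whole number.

The power spreads over a sphere of area 4π·r², so L_p = L_w − 10·log₁₀(4π·r²).
4π·r² = 2.444e+04 m², 10·log₁₀ of that is 43.881 dB.
L_p = 116.7 − 43.881 = 72.82 dB.

73 dB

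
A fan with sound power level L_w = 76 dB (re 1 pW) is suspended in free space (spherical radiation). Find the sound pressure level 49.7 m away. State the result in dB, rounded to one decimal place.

31.1 dB

The power spreads over a sphere of area 4π·r², so L_p = L_w − 10·log₁₀(4π·r²).
4π·r² = 3.104e+04 m², 10·log₁₀ of that is 44.919 dB.
L_p = 76 − 44.919 = 31.08 dB.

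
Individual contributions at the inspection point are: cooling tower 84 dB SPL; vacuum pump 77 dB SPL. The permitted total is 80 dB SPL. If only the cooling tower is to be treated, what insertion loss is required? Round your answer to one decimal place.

7.0 dB

The untreated sources together contribute 10^(77/10) = 5.012e+07, i.e. 77.00 dB SPL.
The limit corresponds to 10^(80/10) = 1.000e+08; subtracting the fixed part leaves 4.988e+07 for the cooling tower, i.e. 76.98 dB SPL.
So the cooling tower must be reduced from 84 to 76.98 dB SPL: IL = 7.02 dB.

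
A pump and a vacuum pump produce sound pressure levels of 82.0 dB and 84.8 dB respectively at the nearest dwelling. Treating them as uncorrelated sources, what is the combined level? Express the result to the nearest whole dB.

For uncorrelated sources the intensities add, so convert each level to linear form, sum, and take 10·log₁₀ of the total.
Σ 10^(L/10) = 10^(82.0/10) + 10^(84.8/10) = 4.605e+08.
L_total = 10·log₁₀(4.605e+08) = 86.63 dB.

87 dB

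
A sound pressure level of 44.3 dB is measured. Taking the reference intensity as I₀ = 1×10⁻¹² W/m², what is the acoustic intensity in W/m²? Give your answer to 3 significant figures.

2.69e-08 W/m²

I = I₀·10^(L/10) = 10⁻¹² × 10^(44.3/10) = 10^(-7.570).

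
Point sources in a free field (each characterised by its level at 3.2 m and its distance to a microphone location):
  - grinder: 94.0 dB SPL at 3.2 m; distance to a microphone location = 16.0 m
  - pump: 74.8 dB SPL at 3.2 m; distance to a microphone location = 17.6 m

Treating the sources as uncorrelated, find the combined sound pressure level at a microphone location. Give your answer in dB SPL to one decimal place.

Propagate each source to the receiver with L = L_ref − 20·log₁₀(r/r_ref), then add intensities.
grinder: 94.0 − 20·log₁₀(16.0/3.2) = 94.0 − 13.98 = 80.02 dB SPL.
pump: 74.8 − 20·log₁₀(17.6/3.2) = 74.8 − 14.81 = 59.99 dB SPL.
Σ 10^(L/10) = 1.015e+08 → L_total = 10·log₁₀(1.015e+08) = 80.06 dB SPL.

80.1 dB SPL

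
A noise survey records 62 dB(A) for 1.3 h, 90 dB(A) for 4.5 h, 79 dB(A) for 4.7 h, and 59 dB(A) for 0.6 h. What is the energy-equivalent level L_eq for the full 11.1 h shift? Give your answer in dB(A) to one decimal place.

Weight each interval's intensity by its duration and average over T = 11.1 h:
Σ tᵢ·10^(Lᵢ/10) = 1.3·10^(62/10) + 4.5·10^(90/10) + 4.7·10^(79/10) + 0.6·10^(59/10) = 4.876e+09.
L_eq = 10·log₁₀(4.876e+09/11.1) = 86.43 dB(A).

86.4 dB(A)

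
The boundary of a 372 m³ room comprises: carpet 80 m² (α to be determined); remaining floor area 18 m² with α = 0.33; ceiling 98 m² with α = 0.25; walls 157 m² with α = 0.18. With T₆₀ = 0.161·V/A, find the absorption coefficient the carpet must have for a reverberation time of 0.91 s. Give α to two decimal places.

0.09

A = 0.161·V/T₆₀ = 0.161·372/0.91 = 65.82 m² sabins.
Absorption from the other surfaces = 18·0.33 + 98·0.25 + 157·0.18 = 58.70 m², so the carpet must supply 7.12 m² over 80 m².
α = 7.12/80 = 0.089.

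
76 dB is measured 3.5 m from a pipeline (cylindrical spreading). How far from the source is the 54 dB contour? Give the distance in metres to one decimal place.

554.7 m

Line-source spreading drops the level by 10·log₁₀(r₂/r₁); inverting, r₂/r₁ = 10^(ΔL/10).
r₂ = 3.5·10^((76−54)/10) = 3.5·10^(22.0/10) = 554.71 m.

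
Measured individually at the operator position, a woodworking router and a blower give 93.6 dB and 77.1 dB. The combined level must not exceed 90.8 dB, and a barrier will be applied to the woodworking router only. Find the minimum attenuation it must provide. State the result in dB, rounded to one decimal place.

3.0 dB

Fixed contribution from the other source: Σ 10^(L/10) = 10^(77.1/10) = 5.129e+07 (77.10 dB).
To meet 90.8 dB overall, the treated woodworking router may contribute at most 10^(90.8/10) − 5.129e+07 = 1.151e+09, i.e. 90.61 dB.
Required insertion loss = 93.6 − 90.61 = 2.99 dB.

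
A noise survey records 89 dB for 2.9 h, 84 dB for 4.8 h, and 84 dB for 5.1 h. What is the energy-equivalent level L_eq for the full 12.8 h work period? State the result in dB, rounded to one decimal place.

85.7 dB

The energy average is taken in the linear domain: L_eq = 10·log₁₀[(Σ tᵢ·10^(Lᵢ/10))/T], T = 12.8 h.
Σ tᵢ·10^(Lᵢ/10) = 2.9·10^(89/10) + 4.8·10^(84/10) + 5.1·10^(84/10) = 4.790e+09.
L_eq = 10·log₁₀(4.790e+09/12.8) = 85.73 dB.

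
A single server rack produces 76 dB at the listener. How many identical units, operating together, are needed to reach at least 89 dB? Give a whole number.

20

N identical sources give L₁ + 10·log₁₀ N, so require 10·log₁₀ N ≥ 89 − 76 = 13.0 dB.
N ≥ 10^(13.0/10) = 19.953, so N = 20.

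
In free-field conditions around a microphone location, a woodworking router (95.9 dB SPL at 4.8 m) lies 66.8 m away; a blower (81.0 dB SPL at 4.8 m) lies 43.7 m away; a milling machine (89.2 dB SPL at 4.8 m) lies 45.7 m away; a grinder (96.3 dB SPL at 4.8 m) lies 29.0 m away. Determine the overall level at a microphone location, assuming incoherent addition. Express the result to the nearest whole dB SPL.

Apply inverse-square spreading to bring every level to the receiver, then sum 10^(L/10).
woodworking router: 95.9 − 20·log₁₀(66.8/4.8) = 95.9 − 22.87 = 73.03 dB SPL.
blower: 81.0 − 20·log₁₀(43.7/4.8) = 81.0 − 19.18 = 61.82 dB SPL.
milling machine: 89.2 − 20·log₁₀(45.7/4.8) = 89.2 − 19.57 = 69.63 dB SPL.
grinder: 96.3 − 20·log₁₀(29.0/4.8) = 96.3 − 15.62 = 80.68 dB SPL.
Σ 10^(L/10) = 1.476e+08 → L_total = 10·log₁₀(1.476e+08) = 81.69 dB SPL.

82 dB SPL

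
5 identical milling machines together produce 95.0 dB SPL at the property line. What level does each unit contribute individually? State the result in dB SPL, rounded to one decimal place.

88.0 dB SPL

For N identical incoherent sources L_total = L₁ + 10·log₁₀ N, so L₁ = 95.0 − 10·log₁₀(5) = 95.0 − 6.990.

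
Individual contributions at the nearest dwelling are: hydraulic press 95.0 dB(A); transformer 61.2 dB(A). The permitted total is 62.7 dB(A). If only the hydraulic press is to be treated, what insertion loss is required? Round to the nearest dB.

38 dB

The untreated sources together contribute 10^(61.2/10) = 1.318e+06, i.e. 61.20 dB(A).
To meet 62.7 dB(A) overall, the treated hydraulic press may contribute at most 10^(62.7/10) − 1.318e+06 = 5.438e+05, i.e. 57.35 dB(A).
So the hydraulic press must be reduced from 95.0 to 57.35 dB(A): IL = 37.65 dB.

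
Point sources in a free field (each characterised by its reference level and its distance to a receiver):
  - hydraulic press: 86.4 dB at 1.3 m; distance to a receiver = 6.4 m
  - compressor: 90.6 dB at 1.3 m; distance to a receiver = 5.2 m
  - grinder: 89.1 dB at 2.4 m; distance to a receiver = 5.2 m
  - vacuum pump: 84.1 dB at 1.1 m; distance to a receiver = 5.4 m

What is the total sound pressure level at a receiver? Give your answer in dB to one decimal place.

Apply inverse-square spreading to bring every level to the receiver, then sum 10^(L/10).
hydraulic press: 86.4 − 20·log₁₀(6.4/1.3) = 86.4 − 13.84 = 72.56 dB.
compressor: 90.6 − 20·log₁₀(5.2/1.3) = 90.6 − 12.04 = 78.56 dB.
grinder: 89.1 − 20·log₁₀(5.2/2.4) = 89.1 − 6.72 = 82.38 dB.
vacuum pump: 84.1 − 20·log₁₀(5.4/1.1) = 84.1 − 13.82 = 70.28 dB.
Σ 10^(L/10) = 2.736e+08 → L_total = 10·log₁₀(2.736e+08) = 84.37 dB.

84.4 dB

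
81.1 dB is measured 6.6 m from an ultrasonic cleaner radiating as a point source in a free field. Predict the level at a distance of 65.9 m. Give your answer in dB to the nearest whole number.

Point-source attenuation: ΔL = 20·log₁₀(r₂/r₁) = 20·log₁₀(65.9/6.6) = 19.987 dB.
L₂ = 81.1 − 20·log₁₀(65.9/6.6) = 81.1 − 19.987 = 61.11 dB.

61 dB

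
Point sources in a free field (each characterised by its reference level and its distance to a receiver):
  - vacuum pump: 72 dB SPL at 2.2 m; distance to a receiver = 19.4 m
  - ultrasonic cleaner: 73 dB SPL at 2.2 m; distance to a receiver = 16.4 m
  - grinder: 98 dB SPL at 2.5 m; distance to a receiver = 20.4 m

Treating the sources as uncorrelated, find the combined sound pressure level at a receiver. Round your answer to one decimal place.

Apply inverse-square spreading to bring every level to the receiver, then sum 10^(L/10).
vacuum pump: 72 − 20·log₁₀(19.4/2.2) = 72 − 18.91 = 53.09 dB SPL.
ultrasonic cleaner: 73 − 20·log₁₀(16.4/2.2) = 73 − 17.45 = 55.55 dB SPL.
grinder: 98 − 20·log₁₀(20.4/2.5) = 98 − 18.23 = 79.77 dB SPL.
Σ 10^(L/10) = 9.532e+07 → L_total = 10·log₁₀(9.532e+07) = 79.79 dB SPL.

79.8 dB SPL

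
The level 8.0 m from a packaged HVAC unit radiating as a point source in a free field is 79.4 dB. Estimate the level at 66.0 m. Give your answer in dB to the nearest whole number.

For a point source, L₂ = L₁ − 20·log₁₀(r₂/r₁).
L₂ = 79.4 − 20·log₁₀(66.0/8.0) = 79.4 − 18.329 = 61.07 dB.

61 dB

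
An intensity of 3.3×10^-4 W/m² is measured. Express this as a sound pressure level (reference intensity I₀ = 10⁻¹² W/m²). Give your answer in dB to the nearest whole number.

85 dB

Dividing by I₀ shifts the exponent by 12: I/I₀ = 3.3×10^8.
L = 10·(0.5185 + 8) = 85.19 dB.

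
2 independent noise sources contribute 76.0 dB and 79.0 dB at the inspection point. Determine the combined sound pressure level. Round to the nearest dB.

For uncorrelated sources the intensities add, so convert each level to linear form, sum, and take 10·log₁₀ of the total.
Σ 10^(L/10) = 10^(76.0/10) + 10^(79.0/10) = 1.192e+08.
L_total = 10·log₁₀(1.192e+08) = 80.76 dB.

81 dB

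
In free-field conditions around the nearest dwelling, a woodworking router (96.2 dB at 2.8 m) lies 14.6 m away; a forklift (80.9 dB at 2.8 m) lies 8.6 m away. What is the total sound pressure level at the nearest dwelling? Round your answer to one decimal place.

82.2 dB

First find each source's level at the receiver (point-source: −20·log₁₀(r/r_ref)), then combine on an intensity basis.
woodworking router: 96.2 − 20·log₁₀(14.6/2.8) = 96.2 − 14.34 = 81.86 dB.
forklift: 80.9 − 20·log₁₀(8.6/2.8) = 80.9 − 9.75 = 71.15 dB.
Σ 10^(L/10) = 1.664e+08 → L_total = 10·log₁₀(1.664e+08) = 82.21 dB.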